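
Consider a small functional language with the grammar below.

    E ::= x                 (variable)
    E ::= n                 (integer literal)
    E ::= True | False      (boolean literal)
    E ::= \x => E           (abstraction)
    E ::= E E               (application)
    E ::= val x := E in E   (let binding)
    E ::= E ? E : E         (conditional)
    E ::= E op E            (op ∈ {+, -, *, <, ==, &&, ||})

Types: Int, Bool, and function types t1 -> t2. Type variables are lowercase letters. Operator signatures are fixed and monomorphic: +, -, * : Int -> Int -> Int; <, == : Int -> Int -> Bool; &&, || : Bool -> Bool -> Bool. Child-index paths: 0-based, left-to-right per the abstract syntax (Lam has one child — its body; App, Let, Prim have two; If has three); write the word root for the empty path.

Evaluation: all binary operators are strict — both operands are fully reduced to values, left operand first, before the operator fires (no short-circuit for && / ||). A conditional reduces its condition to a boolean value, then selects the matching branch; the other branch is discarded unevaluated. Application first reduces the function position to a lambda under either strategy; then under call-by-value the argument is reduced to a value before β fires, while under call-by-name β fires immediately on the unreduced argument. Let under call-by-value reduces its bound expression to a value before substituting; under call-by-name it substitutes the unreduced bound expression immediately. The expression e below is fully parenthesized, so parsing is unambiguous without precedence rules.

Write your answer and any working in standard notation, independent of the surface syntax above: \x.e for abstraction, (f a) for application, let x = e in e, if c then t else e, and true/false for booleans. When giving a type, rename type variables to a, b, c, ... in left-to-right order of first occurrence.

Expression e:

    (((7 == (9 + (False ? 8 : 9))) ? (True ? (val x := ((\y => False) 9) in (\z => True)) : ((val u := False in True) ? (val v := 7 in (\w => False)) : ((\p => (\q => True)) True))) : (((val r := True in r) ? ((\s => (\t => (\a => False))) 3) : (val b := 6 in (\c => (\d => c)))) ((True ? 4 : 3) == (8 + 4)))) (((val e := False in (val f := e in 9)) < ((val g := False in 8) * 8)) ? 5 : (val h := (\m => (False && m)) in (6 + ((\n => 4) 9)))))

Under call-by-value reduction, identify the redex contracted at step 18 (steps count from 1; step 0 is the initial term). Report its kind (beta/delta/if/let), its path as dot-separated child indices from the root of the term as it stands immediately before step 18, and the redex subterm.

Answer: beta at root : ((\a.false) 5)

Trace:
step 0: ((if (7 == (9 + (if false then 8 else 9))) then (if true then (let x = ((\y.false) 9) in (\z.true)) else (if (let u = false in true) then (let v = 7 in (\w.false)) else ((\p.(\q.true)) true))) else ((if (let r = true in r) then ((\s.(\t.(\a.false))) 3) else (let b = 6 in (\c.(\d.c)))) ((if true then 4 else 3) == (8 + 4)))) (if ((let e = false in (let f = e in 9)) < ((let g = false in 8) * 8)) then 5 else (let h = (\m.(false && m)) in (6 + ((\n.4) 9)))))
step 1: [if@0.0.1.1] ((if (7 == (9 + 9)) then (if true then (let x = ((\y.false) 9) in (\z.true)) else (if (let u = false in true) then (let v = 7 in (\w.false)) else ((\p.(\q.true)) true))) else ((if (let r = true in r) then ((\s.(\t.(\a.false))) 3) else (let b = 6 in (\c.(\d.c)))) ((if true then 4 else 3) == (8 + 4)))) (if ((let e = false in (let f = e in 9)) < ((let g = false in 8) * 8)) then 5 else (let h = (\m.(false && m)) in (6 + ((\n.4) 9)))))
step 2: [delta@0.0.1] ((if (7 == 18) then (if true then (let x = ((\y.false) 9) in (\z.true)) else (if (let u = false in true) then (let v = 7 in (\w.false)) else ((\p.(\q.true)) true))) else ((if (let r = true in r) then ((\s.(\t.(\a.false))) 3) else (let b = 6 in (\c.(\d.c)))) ((if true then 4 else 3) == (8 + 4)))) (if ((let e = false in (let f = e in 9)) < ((let g = false in 8) * 8)) then 5 else (let h = (\m.(false && m)) in (6 + ((\n.4) 9)))))
step 3: [delta@0.0] ((if false then (if true then (let x = ((\y.false) 9) in (\z.true)) else (if (let u = false in true) then (let v = 7 in (\w.false)) else ((\p.(\q.true)) true))) else ((if (let r = true in r) then ((\s.(\t.(\a.false))) 3) else (let b = 6 in (\c.(\d.c)))) ((if true then 4 else 3) == (8 + 4)))) (if ((let e = false in (let f = e in 9)) < ((let g = false in 8) * 8)) then 5 else (let h = (\m.(false && m)) in (6 + ((\n.4) 9)))))
step 4: [if@0] (((if (let r = true in r) then ((\s.(\t.(\a.false))) 3) else (let b = 6 in (\c.(\d.c)))) ((if true then 4 else 3) == (8 + 4))) (if ((let e = false in (let f = e in 9)) < ((let g = false in 8) * 8)) then 5 else (let h = (\m.(false && m)) in (6 + ((\n.4) 9)))))
step 5: [let@0.0.0] (((if true then ((\s.(\t.(\a.false))) 3) else (let b = 6 in (\c.(\d.c)))) ((if true then 4 else 3) == (8 + 4))) (if ((let e = false in (let f = e in 9)) < ((let g = false in 8) * 8)) then 5 else (let h = (\m.(false && m)) in (6 + ((\n.4) 9)))))
step 6: [if@0.0] ((((\s.(\t.(\a.false))) 3) ((if true then 4 else 3) == (8 + 4))) (if ((let e = false in (let f = e in 9)) < ((let g = false in 8) * 8)) then 5 else (let h = (\m.(false && m)) in (6 + ((\n.4) 9)))))
step 7: [beta@0.0] (((\t.(\a.false)) ((if true then 4 else 3) == (8 + 4))) (if ((let e = false in (let f = e in 9)) < ((let g = false in 8) * 8)) then 5 else (let h = (\m.(false && m)) in (6 + ((\n.4) 9)))))
step 8: [if@0.1.0] (((\t.(\a.false)) (4 == (8 + 4))) (if ((let e = false in (let f = e in 9)) < ((let g = false in 8) * 8)) then 5 else (let h = (\m.(false && m)) in (6 + ((\n.4) 9)))))
step 9: [delta@0.1.1] (((\t.(\a.false)) (4 == 12)) (if ((let e = false in (let f = e in 9)) < ((let g = false in 8) * 8)) then 5 else (let h = (\m.(false && m)) in (6 + ((\n.4) 9)))))
step 10: [delta@0.1] (((\t.(\a.false)) false) (if ((let e = false in (let f = e in 9)) < ((let g = false in 8) * 8)) then 5 else (let h = (\m.(false && m)) in (6 + ((\n.4) 9)))))
step 11: [beta@0] ((\a.false) (if ((let e = false in (let f = e in 9)) < ((let g = false in 8) * 8)) then 5 else (let h = (\m.(false && m)) in (6 + ((\n.4) 9)))))
step 12: [let@1.0.0] ((\a.false) (if ((let f = false in 9) < ((let g = false in 8) * 8)) then 5 else (let h = (\m.(false && m)) in (6 + ((\n.4) 9)))))
step 13: [let@1.0.0] ((\a.false) (if (9 < ((let g = false in 8) * 8)) then 5 else (let h = (\m.(false && m)) in (6 + ((\n.4) 9)))))
step 14: [let@1.0.1.0] ((\a.false) (if (9 < (8 * 8)) then 5 else (let h = (\m.(false && m)) in (6 + ((\n.4) 9)))))
step 15: [delta@1.0.1] ((\a.false) (if (9 < 64) then 5 else (let h = (\m.(false && m)) in (6 + ((\n.4) 9)))))
step 16: [delta@1.0] ((\a.false) (if true then 5 else (let h = (\m.(false && m)) in (6 + ((\n.4) 9)))))
step 17: [if@1] ((\a.false) 5)
step 18: [beta@root] false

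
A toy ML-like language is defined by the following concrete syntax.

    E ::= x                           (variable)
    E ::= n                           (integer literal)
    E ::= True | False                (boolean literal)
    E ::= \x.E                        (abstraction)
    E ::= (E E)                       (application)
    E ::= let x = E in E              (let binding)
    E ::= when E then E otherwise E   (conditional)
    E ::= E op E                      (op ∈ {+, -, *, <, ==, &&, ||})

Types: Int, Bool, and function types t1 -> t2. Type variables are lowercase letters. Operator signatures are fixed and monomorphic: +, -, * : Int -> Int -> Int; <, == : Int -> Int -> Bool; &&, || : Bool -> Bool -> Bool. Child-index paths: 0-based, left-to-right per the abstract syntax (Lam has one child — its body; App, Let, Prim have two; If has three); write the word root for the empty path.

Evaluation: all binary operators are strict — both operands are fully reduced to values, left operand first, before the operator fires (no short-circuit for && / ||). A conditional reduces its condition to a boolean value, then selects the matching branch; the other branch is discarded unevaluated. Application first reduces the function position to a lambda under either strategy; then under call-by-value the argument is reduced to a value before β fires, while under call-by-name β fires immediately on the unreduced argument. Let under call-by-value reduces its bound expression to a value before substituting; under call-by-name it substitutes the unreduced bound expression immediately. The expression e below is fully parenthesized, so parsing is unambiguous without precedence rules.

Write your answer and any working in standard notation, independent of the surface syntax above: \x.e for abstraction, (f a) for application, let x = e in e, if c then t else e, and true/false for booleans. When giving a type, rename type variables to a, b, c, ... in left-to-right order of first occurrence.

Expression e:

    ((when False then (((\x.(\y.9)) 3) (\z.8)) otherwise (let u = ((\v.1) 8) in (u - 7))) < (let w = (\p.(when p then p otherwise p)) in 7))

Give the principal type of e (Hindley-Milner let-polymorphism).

Derivation:
  unify Bool ~ Bool
\y._ : b -> Int
\x._ : a -> b -> Int
  unify a -> b -> Int ~ Int -> c
  unify a ~ Int
  unify b -> Int ~ c
_ _ : b -> Int
\z._ : d -> Int
  unify b -> Int ~ (d -> Int) -> e
  unify b ~ d -> Int
  unify Int ~ e
_ _ : Int
\v._ : f -> Int
  unify f -> Int ~ Int -> g
  unify f ~ Int
  unify Int ~ g
_ _ : Int
let u : Int
u : Int
  unify Int ~ Int
  unify Int ~ Int
  unify Int ~ Int
  unify Int ~ Int
p : h
  unify h ~ Bool
p : Bool
p : Bool
  unify Bool ~ Bool
\p._ : Bool -> Bool
let w : Bool -> Bool
  unify Int ~ Int

Answer: Bool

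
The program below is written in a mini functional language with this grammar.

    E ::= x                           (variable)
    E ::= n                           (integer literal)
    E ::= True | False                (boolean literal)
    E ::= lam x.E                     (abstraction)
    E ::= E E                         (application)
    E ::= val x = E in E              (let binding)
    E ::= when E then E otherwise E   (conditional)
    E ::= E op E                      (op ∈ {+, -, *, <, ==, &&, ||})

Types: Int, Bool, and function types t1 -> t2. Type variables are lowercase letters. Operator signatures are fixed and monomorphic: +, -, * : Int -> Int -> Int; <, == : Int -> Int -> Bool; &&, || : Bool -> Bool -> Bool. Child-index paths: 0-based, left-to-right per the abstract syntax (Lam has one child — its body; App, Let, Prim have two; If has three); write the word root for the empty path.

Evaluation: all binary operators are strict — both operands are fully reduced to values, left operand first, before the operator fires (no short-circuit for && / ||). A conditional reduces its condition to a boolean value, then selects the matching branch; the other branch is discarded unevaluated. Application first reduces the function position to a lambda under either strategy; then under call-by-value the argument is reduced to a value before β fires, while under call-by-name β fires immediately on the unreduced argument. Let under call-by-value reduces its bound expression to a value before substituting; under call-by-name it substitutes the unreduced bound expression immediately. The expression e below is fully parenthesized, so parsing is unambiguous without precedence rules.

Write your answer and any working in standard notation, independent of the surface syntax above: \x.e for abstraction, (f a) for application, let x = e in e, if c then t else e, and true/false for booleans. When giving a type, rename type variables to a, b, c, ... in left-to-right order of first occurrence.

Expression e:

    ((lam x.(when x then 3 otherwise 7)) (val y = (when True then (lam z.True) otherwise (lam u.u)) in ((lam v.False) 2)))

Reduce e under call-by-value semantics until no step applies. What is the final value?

Answer: 7

Derivation:
step 0: ((\x.(if x then 3 else 7)) (let y = (if true then (\z.true) else (\u.u)) in ((\v.false) 2)))
step 1: [if@1.0] ((\x.(if x then 3 else 7)) (let y = (\z.true) in ((\v.false) 2)))
step 2: [let@1] ((\x.(if x then 3 else 7)) ((\v.false) 2))
step 3: [beta@1] ((\x.(if x then 3 else 7)) false)
step 4: [beta@root] (if false then 3 else 7)
step 5: [if@root] 7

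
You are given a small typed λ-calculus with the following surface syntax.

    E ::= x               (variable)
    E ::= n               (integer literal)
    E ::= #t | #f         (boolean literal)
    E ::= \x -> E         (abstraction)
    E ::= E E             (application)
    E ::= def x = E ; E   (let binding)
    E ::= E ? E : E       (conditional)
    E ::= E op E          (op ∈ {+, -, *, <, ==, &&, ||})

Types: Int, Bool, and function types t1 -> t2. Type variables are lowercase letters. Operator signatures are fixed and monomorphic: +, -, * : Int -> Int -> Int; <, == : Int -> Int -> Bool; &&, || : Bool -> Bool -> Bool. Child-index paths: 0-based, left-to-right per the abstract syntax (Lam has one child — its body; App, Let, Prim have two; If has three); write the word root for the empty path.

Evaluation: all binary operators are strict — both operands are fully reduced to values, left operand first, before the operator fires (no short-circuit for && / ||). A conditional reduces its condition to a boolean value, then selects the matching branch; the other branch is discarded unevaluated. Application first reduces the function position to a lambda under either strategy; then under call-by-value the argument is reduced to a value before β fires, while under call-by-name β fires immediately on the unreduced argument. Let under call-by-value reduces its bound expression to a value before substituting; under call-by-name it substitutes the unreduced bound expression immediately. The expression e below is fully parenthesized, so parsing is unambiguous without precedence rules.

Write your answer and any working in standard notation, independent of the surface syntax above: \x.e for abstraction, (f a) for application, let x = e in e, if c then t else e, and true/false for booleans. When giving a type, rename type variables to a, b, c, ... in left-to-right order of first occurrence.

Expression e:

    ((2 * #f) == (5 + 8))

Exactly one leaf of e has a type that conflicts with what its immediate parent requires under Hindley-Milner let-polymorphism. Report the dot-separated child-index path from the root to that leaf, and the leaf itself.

Derivation:
  unify Int ~ Int
  unify Bool ~ Int
  FAIL: mismatch Bool ~ Int

Answer: 0.1 : false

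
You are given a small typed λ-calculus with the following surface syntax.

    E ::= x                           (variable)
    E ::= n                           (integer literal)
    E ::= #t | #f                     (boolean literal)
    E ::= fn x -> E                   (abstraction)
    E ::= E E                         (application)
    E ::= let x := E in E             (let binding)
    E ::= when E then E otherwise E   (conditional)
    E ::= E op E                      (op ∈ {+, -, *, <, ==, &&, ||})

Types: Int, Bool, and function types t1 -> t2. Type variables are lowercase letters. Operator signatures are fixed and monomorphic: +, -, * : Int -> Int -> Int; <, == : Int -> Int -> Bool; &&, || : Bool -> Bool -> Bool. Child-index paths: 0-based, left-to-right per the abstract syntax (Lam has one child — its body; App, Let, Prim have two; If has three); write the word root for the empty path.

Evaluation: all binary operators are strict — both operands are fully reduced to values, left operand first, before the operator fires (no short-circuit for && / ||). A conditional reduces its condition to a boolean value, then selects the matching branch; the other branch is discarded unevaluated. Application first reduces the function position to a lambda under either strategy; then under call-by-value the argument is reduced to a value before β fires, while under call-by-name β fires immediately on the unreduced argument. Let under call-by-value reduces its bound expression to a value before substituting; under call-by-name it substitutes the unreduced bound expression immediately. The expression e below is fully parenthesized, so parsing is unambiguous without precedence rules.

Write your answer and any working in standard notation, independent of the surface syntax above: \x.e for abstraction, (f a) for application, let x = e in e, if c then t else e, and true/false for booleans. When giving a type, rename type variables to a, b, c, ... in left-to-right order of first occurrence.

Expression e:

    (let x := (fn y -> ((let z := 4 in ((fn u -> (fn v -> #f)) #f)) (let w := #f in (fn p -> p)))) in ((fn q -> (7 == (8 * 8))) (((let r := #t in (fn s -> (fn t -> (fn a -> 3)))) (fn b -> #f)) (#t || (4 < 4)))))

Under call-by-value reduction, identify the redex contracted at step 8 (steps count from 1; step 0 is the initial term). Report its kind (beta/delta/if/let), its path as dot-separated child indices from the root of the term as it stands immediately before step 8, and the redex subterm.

Answer: delta at 1 : (8 * 8)

Trace:
step 0: (let x = (\y.((let z = 4 in ((\u.(\v.false)) false)) (let w = false in (\p.p)))) in ((\q.(7 == (8 * 8))) (((let r = true in (\s.(\t.(\a.3)))) (\b.false)) (true || (4 < 4)))))
step 1: [let@root] ((\q.(7 == (8 * 8))) (((let r = true in (\s.(\t.(\a.3)))) (\b.false)) (true || (4 < 4))))
step 2: [let@1.0.0] ((\q.(7 == (8 * 8))) (((\s.(\t.(\a.3))) (\b.false)) (true || (4 < 4))))
step 3: [beta@1.0] ((\q.(7 == (8 * 8))) ((\t.(\a.3)) (true || (4 < 4))))
step 4: [delta@1.1.1] ((\q.(7 == (8 * 8))) ((\t.(\a.3)) (true || false)))
step 5: [delta@1.1] ((\q.(7 == (8 * 8))) ((\t.(\a.3)) true))
step 6: [beta@1] ((\q.(7 == (8 * 8))) (\a.3))
step 7: [beta@root] (7 == (8 * 8))
step 8: [delta@1] (7 == 64)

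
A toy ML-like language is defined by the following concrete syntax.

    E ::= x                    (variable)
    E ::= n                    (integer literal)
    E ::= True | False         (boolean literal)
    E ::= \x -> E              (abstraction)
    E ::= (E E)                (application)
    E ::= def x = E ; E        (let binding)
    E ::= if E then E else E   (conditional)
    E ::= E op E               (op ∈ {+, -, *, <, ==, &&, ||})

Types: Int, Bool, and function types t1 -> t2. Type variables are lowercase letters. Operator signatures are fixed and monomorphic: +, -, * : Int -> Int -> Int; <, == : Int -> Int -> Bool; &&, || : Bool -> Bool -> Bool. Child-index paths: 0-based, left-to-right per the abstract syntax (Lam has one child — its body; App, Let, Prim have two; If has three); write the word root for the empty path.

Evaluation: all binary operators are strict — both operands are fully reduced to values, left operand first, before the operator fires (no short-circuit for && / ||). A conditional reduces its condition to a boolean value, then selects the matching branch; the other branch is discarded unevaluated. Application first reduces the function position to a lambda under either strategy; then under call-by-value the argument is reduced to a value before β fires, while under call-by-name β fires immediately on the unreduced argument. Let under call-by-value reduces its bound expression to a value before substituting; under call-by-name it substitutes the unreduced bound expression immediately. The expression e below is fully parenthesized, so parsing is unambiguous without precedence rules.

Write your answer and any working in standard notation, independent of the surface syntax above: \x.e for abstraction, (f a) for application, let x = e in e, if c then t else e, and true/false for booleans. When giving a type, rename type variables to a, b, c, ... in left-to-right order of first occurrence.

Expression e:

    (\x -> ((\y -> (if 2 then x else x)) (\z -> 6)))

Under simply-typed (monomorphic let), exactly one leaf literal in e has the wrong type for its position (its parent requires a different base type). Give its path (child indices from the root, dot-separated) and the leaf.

Answer: 0.0.0.0 : 2

Trace:
  unify Int ~ Bool
  FAIL: mismatch Int ~ Bool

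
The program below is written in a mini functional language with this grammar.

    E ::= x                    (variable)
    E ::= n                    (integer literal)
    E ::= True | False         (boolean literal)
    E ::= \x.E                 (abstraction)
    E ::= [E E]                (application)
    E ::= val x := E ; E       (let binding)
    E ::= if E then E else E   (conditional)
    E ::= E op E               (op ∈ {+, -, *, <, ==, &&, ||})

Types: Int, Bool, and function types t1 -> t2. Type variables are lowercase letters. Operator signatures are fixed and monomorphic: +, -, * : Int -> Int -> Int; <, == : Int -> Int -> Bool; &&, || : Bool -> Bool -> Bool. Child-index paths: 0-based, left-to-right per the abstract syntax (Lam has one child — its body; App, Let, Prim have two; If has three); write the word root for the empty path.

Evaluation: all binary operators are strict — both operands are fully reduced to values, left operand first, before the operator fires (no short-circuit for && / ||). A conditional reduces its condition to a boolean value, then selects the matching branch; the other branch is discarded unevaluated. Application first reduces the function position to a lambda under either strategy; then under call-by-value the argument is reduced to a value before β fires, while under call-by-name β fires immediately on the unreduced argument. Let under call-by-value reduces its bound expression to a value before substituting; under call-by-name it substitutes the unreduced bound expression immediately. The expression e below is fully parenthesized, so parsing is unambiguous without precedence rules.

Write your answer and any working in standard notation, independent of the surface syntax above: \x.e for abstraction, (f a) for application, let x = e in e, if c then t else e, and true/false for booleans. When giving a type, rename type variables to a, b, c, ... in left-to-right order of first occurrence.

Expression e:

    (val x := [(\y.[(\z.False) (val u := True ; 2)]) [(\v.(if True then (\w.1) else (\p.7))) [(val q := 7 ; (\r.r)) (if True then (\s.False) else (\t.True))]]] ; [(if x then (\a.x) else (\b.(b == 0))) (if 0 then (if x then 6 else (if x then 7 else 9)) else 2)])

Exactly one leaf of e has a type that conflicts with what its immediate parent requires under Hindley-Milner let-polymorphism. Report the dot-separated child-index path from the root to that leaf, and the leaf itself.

Answer: 1.1.0 : 0

Derivation:
\z._ : b -> Bool
let u : Bool
  unify b -> Bool ~ Int -> c
  unify b ~ Int
  unify Bool ~ c
_ _ : Bool
\y._ : a -> Bool
  unify Bool ~ Bool
\w._ : e -> Int
\p._ : f -> Int
  unify e -> Int ~ f -> Int
  unify e ~ f
  unify Int ~ Int
\v._ : d -> f -> Int
let q : Int
r : g
\r._ : g -> g
  unify Bool ~ Bool
\s._ : h -> Bool
\t._ : i -> Bool
  unify h -> Bool ~ i -> Bool
  unify h ~ i
  unify Bool ~ Bool
  unify g -> g ~ (i -> Bool) -> j
  unify g ~ i -> Bool
  unify i -> Bool ~ j
_ _ : i -> Bool
  unify d -> f -> Int ~ (i -> Bool) -> k
  unify d ~ i -> Bool
  unify f -> Int ~ k
_ _ : f -> Int
  unify a -> Bool ~ (f -> Int) -> l
  unify a ~ f -> Int
  unify Bool ~ l
_ _ : Bool
let x : Bool
x : Bool
  unify Bool ~ Bool
x : Bool
\a._ : m -> Bool
b : n
  unify n ~ Int
  unify Int ~ Int
\b._ : Int -> Bool
  unify m -> Bool ~ Int -> Bool
  unify m ~ Int
  unify Bool ~ Bool
  unify Int ~ Bool
  FAIL: mismatch Int ~ Bool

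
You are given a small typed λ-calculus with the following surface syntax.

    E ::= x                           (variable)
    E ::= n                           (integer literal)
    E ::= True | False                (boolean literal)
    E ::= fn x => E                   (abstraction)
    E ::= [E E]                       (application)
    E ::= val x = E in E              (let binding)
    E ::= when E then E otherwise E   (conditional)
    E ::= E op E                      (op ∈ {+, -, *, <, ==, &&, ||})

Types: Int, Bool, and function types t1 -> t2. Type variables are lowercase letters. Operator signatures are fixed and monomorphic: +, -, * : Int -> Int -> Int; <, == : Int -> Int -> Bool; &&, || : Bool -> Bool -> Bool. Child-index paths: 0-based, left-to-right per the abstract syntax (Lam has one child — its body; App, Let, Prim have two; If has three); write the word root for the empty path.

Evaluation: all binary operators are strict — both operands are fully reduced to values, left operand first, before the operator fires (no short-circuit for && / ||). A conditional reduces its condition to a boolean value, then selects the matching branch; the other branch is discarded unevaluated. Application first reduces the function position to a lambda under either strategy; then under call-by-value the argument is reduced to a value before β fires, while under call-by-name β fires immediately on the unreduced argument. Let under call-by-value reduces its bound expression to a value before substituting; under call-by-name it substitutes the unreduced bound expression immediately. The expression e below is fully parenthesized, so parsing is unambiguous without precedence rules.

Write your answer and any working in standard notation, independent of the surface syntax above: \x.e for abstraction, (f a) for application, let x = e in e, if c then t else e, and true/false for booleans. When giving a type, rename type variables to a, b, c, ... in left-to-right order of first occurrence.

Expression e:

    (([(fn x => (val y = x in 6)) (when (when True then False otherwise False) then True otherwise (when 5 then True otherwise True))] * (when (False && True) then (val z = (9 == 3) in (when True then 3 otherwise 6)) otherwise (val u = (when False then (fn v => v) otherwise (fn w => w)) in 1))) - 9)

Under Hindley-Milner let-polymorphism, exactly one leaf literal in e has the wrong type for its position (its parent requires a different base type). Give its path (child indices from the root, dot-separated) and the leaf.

Answer: 0.0.1.2.0 : 5

Trace:
x : a
let y : a
\x._ : a -> Int
  unify Bool ~ Bool
  unify Bool ~ Bool
  unify Bool ~ Bool
  unify Int ~ Bool
  FAIL: mismatch Int ~ Bool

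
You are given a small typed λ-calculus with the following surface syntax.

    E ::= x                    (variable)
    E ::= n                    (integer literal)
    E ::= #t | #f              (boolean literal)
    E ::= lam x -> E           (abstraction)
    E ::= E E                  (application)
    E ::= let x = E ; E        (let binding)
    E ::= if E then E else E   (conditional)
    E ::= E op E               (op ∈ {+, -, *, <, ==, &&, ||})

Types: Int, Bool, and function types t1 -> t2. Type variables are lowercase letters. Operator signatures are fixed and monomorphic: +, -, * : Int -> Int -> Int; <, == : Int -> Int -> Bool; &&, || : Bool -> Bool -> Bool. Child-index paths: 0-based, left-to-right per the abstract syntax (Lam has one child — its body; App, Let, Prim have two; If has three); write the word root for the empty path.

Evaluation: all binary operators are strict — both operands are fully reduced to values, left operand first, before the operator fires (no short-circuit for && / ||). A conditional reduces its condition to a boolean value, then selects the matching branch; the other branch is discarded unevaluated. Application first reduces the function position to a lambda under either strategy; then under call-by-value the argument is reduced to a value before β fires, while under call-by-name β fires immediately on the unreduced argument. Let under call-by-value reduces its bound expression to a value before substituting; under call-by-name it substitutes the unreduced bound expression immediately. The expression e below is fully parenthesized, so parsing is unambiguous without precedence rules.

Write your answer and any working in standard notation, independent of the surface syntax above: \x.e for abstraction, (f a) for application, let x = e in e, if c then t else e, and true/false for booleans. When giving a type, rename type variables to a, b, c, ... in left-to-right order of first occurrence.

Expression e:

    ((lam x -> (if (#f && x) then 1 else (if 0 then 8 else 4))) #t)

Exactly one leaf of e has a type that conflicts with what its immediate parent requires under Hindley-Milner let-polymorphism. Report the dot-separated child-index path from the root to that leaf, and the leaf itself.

Answer: 0.0.2.0 : 0

Trace:
  unify Bool ~ Bool
x : a
  unify a ~ Bool
  unify Bool ~ Bool
  unify Int ~ Bool
  FAIL: mismatch Int ~ Bool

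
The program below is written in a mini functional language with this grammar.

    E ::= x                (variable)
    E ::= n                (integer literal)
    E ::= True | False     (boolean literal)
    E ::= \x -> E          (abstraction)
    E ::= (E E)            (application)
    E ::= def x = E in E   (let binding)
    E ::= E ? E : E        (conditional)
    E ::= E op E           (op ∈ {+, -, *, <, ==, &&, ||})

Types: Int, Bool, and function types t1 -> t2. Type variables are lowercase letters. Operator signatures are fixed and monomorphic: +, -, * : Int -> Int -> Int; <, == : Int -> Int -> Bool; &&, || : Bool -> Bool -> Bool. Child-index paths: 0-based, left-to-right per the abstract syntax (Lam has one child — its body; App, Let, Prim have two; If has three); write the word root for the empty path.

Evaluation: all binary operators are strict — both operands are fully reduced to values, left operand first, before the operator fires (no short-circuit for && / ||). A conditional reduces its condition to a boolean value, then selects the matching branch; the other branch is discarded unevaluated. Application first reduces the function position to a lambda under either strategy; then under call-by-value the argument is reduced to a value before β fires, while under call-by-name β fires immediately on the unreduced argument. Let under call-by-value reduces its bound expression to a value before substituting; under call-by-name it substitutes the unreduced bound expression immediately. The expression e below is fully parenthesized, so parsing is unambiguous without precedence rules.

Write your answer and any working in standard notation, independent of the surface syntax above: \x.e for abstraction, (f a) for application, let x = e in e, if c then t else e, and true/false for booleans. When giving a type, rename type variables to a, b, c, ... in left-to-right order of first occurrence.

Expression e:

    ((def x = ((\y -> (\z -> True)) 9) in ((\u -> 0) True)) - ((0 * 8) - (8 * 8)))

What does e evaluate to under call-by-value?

Answer: 64

Working:
step 0: ((let x = ((\y.(\z.true)) 9) in ((\u.0) true)) - ((0 * 8) - (8 * 8)))
step 1: [beta@0.0] ((let x = (\z.true) in ((\u.0) true)) - ((0 * 8) - (8 * 8)))
step 2: [let@0] (((\u.0) true) - ((0 * 8) - (8 * 8)))
step 3: [beta@0] (0 - ((0 * 8) - (8 * 8)))
step 4: [delta@1.0] (0 - (0 - (8 * 8)))
step 5: [delta@1.1] (0 - (0 - 64))
step 6: [delta@1] (0 - -64)
step 7: [delta@root] 64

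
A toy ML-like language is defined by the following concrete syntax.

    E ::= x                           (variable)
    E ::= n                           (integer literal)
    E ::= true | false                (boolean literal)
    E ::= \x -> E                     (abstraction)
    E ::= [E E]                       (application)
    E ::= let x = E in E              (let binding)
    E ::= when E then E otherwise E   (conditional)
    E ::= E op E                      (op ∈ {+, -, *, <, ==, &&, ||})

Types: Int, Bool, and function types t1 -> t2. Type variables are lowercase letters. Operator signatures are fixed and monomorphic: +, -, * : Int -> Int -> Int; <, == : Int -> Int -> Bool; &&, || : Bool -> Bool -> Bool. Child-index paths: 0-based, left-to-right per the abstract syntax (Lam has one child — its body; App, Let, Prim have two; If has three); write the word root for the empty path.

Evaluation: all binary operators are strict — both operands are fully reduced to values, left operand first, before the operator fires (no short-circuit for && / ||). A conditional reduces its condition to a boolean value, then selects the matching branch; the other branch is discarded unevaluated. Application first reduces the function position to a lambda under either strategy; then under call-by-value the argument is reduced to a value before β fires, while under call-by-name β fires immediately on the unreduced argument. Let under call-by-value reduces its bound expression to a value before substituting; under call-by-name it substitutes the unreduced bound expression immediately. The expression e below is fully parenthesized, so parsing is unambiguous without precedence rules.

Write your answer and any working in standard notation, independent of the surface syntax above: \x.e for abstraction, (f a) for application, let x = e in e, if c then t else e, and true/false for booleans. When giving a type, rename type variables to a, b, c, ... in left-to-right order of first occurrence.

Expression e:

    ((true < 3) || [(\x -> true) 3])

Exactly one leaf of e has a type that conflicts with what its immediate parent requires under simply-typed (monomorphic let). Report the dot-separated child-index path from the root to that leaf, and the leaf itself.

Answer: 0.0 : true

Derivation:
  unify Bool ~ Int
  FAIL: mismatch Bool ~ Int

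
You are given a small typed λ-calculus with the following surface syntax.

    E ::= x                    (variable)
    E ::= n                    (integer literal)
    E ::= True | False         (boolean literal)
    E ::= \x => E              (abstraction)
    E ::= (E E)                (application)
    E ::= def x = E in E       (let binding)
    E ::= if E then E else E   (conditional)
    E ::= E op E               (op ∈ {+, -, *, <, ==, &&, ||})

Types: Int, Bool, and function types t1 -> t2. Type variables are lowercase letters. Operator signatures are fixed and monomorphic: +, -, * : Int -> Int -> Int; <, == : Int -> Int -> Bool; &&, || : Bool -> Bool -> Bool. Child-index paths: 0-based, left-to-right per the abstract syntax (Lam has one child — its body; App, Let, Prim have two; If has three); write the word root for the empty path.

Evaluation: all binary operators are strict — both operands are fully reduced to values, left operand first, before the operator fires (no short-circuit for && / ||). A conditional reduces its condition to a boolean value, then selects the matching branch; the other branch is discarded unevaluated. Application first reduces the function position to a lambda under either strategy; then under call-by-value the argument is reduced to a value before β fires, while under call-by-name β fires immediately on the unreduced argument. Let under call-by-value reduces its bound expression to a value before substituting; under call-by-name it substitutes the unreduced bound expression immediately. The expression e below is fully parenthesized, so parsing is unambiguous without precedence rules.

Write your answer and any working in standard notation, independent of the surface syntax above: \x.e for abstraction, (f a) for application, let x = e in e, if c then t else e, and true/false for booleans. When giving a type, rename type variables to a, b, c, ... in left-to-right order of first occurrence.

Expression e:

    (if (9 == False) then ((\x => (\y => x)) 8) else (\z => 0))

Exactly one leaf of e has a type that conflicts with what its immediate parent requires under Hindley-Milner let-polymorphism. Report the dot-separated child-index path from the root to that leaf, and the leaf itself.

Derivation:
  unify Int ~ Int
  unify Bool ~ Int
  FAIL: mismatch Bool ~ Int

Answer: 0.1 : false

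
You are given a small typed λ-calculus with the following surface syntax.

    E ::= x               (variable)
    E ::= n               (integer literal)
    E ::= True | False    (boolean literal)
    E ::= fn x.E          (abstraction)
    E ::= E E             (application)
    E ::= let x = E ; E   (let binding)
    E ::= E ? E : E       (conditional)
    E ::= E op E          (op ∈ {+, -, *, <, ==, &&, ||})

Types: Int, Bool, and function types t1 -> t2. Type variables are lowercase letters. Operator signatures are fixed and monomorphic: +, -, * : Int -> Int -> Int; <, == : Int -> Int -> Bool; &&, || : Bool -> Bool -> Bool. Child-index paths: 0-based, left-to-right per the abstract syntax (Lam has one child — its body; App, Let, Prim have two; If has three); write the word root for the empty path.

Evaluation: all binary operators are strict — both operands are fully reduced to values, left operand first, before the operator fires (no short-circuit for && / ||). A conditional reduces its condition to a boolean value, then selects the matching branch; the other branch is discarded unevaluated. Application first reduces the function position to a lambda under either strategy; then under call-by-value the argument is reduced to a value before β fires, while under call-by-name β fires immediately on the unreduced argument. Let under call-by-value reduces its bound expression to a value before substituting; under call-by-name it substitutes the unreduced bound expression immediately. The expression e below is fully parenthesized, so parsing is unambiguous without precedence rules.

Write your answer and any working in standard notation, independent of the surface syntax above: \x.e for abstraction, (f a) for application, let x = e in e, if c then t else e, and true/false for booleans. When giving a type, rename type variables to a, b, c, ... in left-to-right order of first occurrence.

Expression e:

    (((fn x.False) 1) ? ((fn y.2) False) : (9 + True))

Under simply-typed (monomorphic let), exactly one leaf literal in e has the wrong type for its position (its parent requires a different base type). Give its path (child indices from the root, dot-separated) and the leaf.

Answer: 2.1 : true

Working:
\x._ : a -> Bool
  unify a -> Bool ~ Int -> b
  unify a ~ Int
  unify Bool ~ b
_ _ : Bool
  unify Bool ~ Bool
\y._ : c -> Int
  unify c -> Int ~ Bool -> d
  unify c ~ Bool
  unify Int ~ d
_ _ : Int
  unify Int ~ Int
  unify Bool ~ Int
  FAIL: mismatch Bool ~ Int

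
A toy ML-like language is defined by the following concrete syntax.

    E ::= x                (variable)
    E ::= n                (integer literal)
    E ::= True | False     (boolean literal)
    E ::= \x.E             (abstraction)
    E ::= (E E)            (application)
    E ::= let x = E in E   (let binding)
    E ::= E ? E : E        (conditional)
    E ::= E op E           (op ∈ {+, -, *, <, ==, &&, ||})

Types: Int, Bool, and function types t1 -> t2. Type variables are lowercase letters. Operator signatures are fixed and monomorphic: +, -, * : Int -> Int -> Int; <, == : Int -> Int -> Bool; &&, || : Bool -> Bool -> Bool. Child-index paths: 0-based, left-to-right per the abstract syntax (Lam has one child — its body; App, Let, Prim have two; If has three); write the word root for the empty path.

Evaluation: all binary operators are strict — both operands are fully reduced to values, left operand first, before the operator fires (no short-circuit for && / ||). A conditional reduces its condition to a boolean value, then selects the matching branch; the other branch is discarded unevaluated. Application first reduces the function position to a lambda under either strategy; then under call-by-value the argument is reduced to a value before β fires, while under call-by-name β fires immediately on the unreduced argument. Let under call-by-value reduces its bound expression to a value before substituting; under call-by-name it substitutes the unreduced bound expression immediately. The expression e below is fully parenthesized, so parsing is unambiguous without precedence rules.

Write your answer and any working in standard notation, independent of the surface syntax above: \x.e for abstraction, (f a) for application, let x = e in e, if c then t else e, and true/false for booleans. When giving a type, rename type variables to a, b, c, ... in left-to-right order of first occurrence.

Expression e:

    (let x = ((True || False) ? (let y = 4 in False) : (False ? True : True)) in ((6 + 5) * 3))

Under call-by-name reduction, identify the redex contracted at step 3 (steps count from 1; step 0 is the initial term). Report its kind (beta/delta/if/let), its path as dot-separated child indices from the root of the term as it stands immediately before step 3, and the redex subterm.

Trace:
step 0: (let x = (if (true || false) then (let y = 4 in false) else (if false then true else true)) in ((6 + 5) * 3))
step 1: [let@root] ((6 + 5) * 3)
step 2: [delta@0] (11 * 3)
step 3: [delta@root] 33

Answer: delta at root : (11 * 3)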